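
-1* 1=-1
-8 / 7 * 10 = -80 / 7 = -11.43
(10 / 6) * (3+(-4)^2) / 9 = 3.52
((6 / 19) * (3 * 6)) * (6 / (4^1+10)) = 2.44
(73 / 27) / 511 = 1 / 189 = 0.01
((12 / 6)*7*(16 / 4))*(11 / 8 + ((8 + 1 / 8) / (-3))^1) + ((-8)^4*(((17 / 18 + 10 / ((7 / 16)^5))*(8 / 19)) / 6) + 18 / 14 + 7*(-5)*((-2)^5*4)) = 1586522666377 / 8621991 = 184008.85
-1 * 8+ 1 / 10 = -79 / 10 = -7.90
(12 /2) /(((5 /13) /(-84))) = -6552 /5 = -1310.40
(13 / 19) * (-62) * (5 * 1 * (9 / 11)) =-173.54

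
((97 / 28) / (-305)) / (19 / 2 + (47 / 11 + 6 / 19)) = -0.00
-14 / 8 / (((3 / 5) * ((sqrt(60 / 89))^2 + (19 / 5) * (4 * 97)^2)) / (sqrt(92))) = -2225 * sqrt(23) / 218203032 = -0.00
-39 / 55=-0.71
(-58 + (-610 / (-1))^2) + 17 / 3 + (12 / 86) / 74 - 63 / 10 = 17757534521 / 47730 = 372041.37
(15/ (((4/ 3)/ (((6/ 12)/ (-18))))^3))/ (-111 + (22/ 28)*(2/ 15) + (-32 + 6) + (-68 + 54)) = 175/ 194691072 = 0.00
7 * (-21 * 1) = -147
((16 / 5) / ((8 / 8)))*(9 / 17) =144 / 85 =1.69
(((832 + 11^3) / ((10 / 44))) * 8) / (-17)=-380688 / 85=-4478.68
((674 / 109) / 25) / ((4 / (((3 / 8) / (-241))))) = -0.00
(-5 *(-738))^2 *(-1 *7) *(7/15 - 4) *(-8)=-2694172320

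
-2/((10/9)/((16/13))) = -144/65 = -2.22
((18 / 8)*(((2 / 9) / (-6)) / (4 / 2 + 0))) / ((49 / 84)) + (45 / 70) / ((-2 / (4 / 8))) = -0.23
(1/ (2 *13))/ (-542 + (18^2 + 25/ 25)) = -1/ 5642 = -0.00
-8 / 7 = -1.14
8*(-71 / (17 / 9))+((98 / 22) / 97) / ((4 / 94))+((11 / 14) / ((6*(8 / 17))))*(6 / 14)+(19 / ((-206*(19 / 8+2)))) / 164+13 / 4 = -177918013818949 / 600551816480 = -296.26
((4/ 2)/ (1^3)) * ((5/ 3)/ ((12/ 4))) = 10/ 9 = 1.11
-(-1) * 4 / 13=4 / 13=0.31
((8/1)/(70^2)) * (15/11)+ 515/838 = 1392953/2258410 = 0.62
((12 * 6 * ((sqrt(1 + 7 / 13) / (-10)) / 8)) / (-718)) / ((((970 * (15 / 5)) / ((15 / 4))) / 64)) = 36 * sqrt(65) / 2263495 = 0.00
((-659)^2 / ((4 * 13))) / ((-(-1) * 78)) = 434281 / 4056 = 107.07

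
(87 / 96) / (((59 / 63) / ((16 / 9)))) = 203 / 118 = 1.72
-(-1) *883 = 883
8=8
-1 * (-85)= 85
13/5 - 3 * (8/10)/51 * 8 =189/85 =2.22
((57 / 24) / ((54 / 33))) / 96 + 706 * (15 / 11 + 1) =253755643 / 152064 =1668.74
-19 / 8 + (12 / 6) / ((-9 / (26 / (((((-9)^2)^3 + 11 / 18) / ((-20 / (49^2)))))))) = -436389010791 / 183742748392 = -2.37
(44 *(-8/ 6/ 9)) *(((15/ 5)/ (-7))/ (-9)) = -176/ 567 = -0.31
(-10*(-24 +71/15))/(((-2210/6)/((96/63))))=-1088/1365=-0.80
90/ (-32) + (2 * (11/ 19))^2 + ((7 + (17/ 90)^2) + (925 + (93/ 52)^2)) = 230720059763/ 247086450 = 933.76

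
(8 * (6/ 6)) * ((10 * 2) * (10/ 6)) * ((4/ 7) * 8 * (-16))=-409600/ 21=-19504.76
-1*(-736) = 736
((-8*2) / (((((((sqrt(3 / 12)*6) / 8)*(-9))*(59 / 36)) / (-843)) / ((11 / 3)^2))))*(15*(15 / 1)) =-435212800 / 59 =-7376488.14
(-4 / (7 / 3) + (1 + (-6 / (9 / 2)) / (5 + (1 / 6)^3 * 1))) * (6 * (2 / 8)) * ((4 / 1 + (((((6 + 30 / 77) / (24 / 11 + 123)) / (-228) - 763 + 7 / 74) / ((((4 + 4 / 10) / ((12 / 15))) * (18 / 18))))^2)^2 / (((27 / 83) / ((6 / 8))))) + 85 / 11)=-7038709015099489901052036939303651269864657587 / 5606023803609999955125435155559232488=-1255561742.45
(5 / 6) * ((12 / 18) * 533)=2665 / 9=296.11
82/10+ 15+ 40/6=448/15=29.87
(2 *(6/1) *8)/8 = 12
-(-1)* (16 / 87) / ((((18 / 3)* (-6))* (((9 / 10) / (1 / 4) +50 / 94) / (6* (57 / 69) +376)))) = -8236280 / 17486739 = -0.47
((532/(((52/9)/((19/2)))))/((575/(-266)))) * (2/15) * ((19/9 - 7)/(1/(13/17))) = 29576008/146625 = 201.71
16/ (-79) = -16/ 79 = -0.20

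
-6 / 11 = -0.55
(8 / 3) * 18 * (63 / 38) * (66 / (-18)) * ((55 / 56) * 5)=-27225 / 19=-1432.89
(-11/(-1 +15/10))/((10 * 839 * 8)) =-11/33560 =-0.00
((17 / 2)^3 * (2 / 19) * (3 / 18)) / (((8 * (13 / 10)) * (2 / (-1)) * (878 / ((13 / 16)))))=-24565 / 51247104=-0.00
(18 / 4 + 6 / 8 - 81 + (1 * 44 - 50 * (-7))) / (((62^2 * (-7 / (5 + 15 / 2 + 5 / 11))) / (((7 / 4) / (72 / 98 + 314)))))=-17777445 / 20867323136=-0.00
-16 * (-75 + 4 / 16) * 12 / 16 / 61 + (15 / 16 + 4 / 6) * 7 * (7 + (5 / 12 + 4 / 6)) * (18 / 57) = 4825391 / 111264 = 43.37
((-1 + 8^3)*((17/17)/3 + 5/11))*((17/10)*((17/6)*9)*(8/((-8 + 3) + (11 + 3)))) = 7679308/495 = 15513.75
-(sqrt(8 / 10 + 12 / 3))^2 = -24 / 5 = -4.80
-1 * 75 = -75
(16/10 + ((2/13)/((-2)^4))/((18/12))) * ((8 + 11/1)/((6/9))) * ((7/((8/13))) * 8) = 166649/40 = 4166.22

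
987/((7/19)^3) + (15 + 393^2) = 8535855/49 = 174201.12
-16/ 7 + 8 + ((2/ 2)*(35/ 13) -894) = -80589/ 91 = -885.59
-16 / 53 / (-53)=16 / 2809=0.01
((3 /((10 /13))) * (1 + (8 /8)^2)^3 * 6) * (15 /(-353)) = -2808 /353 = -7.95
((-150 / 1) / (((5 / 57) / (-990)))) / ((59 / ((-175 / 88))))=-6733125 / 118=-57060.38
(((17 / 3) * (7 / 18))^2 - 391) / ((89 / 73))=-82197635 / 259524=-316.72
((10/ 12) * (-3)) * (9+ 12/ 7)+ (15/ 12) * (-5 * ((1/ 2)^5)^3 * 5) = -24576875/ 917504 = -26.79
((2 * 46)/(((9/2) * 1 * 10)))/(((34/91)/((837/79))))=389298/6715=57.97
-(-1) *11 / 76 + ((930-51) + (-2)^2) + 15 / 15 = 67195 / 76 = 884.14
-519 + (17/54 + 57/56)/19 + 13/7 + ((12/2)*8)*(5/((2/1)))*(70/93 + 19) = 1650445025/890568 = 1853.25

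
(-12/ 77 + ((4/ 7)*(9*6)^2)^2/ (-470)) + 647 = -666336413/ 126665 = -5260.62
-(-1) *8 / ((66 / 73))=292 / 33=8.85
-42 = -42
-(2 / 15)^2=-4 / 225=-0.02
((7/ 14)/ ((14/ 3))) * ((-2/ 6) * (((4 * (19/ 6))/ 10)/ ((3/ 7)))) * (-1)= 19/ 180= 0.11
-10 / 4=-5 / 2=-2.50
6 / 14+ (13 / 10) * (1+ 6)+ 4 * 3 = 1507 / 70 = 21.53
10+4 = 14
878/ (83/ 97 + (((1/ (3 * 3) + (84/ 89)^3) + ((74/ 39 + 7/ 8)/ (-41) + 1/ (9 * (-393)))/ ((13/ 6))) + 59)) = 217990776524343784/ 15089578069710961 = 14.45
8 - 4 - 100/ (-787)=3248/ 787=4.13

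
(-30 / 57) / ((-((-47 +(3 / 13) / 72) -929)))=-3120 / 5785709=-0.00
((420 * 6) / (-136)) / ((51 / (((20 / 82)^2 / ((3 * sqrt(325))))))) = -700 * sqrt(13) / 6315517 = -0.00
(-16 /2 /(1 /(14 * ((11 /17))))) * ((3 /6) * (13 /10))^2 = -13013 /425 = -30.62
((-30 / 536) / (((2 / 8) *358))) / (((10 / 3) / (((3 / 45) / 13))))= -0.00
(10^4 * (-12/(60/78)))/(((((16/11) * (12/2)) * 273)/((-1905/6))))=873125/42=20788.69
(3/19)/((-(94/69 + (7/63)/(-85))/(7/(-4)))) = 52785/259996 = 0.20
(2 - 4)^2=4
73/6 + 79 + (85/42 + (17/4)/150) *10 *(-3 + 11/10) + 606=2764339/4200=658.18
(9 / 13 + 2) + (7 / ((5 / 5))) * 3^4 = 7406 / 13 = 569.69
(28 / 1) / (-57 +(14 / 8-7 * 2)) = -0.40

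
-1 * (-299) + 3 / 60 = 5981 / 20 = 299.05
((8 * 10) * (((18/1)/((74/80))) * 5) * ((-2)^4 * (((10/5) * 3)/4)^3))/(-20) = -777600/37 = -21016.22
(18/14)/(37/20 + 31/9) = 1620/6671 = 0.24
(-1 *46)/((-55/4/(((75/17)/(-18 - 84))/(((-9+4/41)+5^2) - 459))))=18860/57727461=0.00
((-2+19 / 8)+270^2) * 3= 1749609 / 8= 218701.12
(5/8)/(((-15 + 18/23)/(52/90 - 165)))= 170177/23544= 7.23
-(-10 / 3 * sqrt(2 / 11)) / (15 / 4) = 8 * sqrt(22) / 99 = 0.38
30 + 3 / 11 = 333 / 11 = 30.27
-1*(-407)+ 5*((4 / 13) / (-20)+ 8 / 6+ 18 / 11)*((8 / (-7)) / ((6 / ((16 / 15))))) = 54594377 / 135135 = 404.00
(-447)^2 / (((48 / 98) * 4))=3263547 / 32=101985.84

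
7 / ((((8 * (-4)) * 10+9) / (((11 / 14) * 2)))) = -11 / 311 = -0.04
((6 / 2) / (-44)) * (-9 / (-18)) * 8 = -3 / 11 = -0.27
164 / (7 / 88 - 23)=-14432 / 2017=-7.16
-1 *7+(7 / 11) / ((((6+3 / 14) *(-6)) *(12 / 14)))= -7.02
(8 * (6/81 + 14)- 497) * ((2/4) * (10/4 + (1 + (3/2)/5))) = -197201/270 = -730.37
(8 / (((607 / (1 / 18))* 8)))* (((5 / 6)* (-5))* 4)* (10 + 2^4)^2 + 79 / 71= 0.08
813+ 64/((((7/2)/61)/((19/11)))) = 210953/77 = 2739.65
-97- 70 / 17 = -101.12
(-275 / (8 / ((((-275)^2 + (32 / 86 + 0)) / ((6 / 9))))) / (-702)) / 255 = 21.78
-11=-11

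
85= 85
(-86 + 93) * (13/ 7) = 13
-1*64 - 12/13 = -64.92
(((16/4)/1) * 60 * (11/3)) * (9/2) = 3960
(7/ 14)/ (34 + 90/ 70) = 7/ 494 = 0.01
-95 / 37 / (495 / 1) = -19 / 3663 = -0.01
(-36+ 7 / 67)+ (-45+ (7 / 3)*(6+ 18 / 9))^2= 396502 / 603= 657.55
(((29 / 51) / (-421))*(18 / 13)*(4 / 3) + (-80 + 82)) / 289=185850 / 26888849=0.01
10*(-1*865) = -8650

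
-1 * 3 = -3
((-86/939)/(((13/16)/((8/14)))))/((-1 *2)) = 2752/85449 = 0.03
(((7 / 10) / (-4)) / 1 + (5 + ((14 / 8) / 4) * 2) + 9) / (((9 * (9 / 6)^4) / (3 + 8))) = 4312 / 1215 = 3.55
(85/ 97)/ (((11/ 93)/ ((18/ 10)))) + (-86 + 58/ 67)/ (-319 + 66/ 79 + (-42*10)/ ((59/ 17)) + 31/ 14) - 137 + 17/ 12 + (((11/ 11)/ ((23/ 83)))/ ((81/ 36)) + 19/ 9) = -789458467894145/ 6671216507076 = -118.34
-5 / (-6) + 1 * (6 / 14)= 53 / 42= 1.26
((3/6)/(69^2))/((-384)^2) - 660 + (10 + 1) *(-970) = -15908181442559/1404076032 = -11330.00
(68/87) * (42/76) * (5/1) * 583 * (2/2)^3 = 693770/551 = 1259.11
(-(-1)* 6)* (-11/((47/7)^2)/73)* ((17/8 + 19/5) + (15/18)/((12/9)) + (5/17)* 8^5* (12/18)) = -3535991459/27413690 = -128.99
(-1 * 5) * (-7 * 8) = 280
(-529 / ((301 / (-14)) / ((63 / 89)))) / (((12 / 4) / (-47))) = -1044246 / 3827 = -272.86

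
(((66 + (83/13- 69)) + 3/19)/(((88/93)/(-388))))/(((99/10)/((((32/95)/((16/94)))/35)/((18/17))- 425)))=955964917225/15332031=62350.83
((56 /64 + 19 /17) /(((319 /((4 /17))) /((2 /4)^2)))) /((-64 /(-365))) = 98915 /47201792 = 0.00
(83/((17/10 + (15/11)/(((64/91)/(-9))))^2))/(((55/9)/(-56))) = -9423912960/3073704481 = -3.07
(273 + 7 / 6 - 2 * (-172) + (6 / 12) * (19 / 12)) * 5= 3094.79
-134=-134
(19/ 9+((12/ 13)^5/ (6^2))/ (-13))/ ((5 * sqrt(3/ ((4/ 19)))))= 183294326 * sqrt(57)/ 12380765085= 0.11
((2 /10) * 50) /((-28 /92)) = -230 /7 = -32.86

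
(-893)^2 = 797449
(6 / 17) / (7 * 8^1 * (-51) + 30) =-1 / 8007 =-0.00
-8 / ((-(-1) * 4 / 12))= -24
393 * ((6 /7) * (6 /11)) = 14148 /77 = 183.74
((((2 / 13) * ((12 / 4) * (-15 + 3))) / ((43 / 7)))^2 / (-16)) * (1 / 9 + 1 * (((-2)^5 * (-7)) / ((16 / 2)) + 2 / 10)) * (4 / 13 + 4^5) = -2301963552 / 1562405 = -1473.35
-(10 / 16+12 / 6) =-21 / 8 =-2.62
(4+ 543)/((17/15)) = 8205/17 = 482.65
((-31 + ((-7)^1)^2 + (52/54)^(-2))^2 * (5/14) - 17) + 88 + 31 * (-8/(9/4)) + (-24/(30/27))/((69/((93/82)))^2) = 23237214603150913/256010234145120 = 90.77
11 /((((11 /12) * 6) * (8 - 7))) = 2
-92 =-92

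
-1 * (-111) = 111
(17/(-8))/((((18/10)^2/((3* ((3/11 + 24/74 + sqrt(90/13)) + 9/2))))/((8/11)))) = -195925/26862 - 425* sqrt(130)/1287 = -11.06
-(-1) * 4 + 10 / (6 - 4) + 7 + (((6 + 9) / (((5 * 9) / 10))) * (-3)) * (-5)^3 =1266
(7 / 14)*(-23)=-23 / 2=-11.50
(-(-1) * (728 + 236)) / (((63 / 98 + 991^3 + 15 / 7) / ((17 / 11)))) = 0.00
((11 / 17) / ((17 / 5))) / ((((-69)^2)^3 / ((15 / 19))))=275 / 197526211159257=0.00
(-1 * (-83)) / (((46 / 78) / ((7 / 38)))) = 25.93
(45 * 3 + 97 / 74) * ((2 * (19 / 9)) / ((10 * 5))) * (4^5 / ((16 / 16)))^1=98126336 / 8325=11786.95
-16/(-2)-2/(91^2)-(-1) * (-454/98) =27883/8281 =3.37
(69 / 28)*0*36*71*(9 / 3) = 0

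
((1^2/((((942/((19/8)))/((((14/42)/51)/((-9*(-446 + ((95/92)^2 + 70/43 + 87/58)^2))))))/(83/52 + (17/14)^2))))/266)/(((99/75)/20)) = 269889406294400/361045215084549218820597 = 0.00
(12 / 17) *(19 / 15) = 76 / 85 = 0.89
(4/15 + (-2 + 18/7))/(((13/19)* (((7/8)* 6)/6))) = 13376/9555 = 1.40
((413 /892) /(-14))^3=-205379 /5677858304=-0.00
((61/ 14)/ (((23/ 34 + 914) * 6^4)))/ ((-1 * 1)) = -1037/ 282130128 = -0.00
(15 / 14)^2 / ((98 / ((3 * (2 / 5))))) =135 / 9604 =0.01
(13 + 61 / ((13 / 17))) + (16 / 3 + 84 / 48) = 15577 / 156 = 99.85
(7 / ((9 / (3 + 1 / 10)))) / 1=217 / 90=2.41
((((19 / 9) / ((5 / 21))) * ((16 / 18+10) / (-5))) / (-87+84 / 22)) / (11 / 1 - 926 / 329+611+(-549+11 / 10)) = 94340092 / 28970194725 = 0.00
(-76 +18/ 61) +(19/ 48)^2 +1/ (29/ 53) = -300468847/ 4075776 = -73.72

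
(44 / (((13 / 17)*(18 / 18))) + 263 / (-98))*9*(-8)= -2515860 / 637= -3949.54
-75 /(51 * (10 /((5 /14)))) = -25 /476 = -0.05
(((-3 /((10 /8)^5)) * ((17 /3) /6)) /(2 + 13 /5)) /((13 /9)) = -26112 /186875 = -0.14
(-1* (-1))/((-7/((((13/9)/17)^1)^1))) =-13/1071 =-0.01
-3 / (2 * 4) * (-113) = 339 / 8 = 42.38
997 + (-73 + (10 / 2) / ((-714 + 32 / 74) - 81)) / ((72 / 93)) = 79615450 / 88197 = 902.70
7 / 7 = 1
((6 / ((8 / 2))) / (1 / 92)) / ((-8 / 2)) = -69 / 2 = -34.50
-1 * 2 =-2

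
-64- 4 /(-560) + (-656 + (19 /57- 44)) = -320737 /420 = -763.66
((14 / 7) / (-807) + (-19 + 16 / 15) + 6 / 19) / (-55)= 1350839 / 4216575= 0.32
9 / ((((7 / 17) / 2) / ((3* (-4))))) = -3672 / 7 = -524.57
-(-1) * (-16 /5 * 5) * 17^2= -4624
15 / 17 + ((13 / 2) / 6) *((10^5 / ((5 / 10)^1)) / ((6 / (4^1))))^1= 22100135 / 153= 144445.33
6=6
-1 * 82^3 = -551368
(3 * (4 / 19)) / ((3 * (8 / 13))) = 13 / 38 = 0.34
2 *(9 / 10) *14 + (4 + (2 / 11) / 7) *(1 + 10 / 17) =206784 / 6545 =31.59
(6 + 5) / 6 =11 / 6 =1.83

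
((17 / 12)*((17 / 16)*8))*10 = 1445 / 12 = 120.42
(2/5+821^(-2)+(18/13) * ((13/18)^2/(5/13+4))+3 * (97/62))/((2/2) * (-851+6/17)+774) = -4791008613122/69836070259845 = -0.07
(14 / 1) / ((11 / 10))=140 / 11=12.73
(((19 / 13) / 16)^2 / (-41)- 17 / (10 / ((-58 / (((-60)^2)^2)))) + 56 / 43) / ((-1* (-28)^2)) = -1571260801781 / 946041314400000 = -0.00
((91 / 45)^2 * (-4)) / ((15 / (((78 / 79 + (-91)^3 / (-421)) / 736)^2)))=-29380846486925171329 / 4550198031337824000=-6.46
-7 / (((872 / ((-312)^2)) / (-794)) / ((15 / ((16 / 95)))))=6023274075 / 109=55259395.18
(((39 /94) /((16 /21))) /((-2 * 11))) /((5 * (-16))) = 819 /2647040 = 0.00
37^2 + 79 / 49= 1370.61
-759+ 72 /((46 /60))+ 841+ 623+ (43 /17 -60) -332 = 160092 /391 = 409.44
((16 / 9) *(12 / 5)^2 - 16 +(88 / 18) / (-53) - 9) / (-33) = 177113 / 393525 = 0.45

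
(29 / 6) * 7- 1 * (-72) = 635 / 6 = 105.83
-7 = -7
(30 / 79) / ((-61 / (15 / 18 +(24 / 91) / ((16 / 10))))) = -2725 / 438529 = -0.01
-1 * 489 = -489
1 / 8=0.12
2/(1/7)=14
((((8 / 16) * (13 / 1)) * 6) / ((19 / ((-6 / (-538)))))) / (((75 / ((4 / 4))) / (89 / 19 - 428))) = -313677 / 2427725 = -0.13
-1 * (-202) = 202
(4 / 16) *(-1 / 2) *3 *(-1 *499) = 1497 / 8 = 187.12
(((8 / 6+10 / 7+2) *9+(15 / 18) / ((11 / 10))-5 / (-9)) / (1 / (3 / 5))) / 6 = 3061 / 693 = 4.42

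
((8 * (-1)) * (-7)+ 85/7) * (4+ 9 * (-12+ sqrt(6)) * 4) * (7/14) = -102078/7+ 8586 * sqrt(6)/7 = -11578.10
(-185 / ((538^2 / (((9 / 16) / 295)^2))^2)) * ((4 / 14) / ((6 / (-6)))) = 242757 / 29106845270264261312512000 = 0.00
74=74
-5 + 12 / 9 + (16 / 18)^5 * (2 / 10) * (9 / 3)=-3.33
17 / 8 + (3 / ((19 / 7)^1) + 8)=1707 / 152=11.23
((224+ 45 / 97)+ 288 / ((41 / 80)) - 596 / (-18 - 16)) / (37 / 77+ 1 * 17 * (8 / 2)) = 4185249299 / 356502257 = 11.74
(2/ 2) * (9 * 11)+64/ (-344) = 98.81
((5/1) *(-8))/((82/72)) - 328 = -14888/41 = -363.12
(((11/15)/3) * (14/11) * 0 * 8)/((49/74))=0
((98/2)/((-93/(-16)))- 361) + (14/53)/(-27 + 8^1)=-33019825/93651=-352.58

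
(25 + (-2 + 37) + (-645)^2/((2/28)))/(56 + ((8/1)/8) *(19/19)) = 1941470/19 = 102182.63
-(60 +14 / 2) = -67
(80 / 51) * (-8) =-12.55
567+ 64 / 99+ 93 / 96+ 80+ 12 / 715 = 12142391 / 18720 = 648.63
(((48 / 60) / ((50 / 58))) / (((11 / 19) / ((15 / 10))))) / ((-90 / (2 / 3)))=-1102 / 61875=-0.02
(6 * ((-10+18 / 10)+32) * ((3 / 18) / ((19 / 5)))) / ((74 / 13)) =1547 / 1406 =1.10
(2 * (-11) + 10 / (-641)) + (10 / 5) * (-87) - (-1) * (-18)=-214.02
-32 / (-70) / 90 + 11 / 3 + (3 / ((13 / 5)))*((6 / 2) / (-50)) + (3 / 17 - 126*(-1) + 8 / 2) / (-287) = 89877481 / 28542150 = 3.15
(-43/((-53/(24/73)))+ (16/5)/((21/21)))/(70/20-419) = -0.01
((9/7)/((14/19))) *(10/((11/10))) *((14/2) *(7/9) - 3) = 1900/49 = 38.78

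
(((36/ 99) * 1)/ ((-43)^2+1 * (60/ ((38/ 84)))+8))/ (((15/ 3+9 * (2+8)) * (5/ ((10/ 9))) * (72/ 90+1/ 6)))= 16/ 36177471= 0.00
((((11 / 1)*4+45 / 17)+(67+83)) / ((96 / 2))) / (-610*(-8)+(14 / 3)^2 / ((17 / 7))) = 10029 / 11968192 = 0.00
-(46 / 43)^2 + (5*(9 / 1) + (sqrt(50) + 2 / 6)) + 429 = 5*sqrt(2) + 2624779 / 5547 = 480.26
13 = 13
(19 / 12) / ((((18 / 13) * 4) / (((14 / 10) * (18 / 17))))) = 1729 / 4080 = 0.42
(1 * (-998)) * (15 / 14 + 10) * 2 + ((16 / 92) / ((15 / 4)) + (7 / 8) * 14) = -213353417 / 9660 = -22086.28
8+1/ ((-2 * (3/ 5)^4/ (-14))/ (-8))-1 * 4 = -34676/ 81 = -428.10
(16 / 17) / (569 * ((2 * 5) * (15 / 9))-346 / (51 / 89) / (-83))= 83 / 836953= 0.00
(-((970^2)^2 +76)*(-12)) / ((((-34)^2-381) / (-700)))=-297458384185536 / 31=-9595431747920.52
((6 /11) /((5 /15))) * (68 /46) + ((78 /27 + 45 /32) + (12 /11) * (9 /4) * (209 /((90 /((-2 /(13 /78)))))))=-22473403 /364320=-61.69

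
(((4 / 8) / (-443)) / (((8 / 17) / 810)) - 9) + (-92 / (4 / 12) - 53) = -1204757 / 3544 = -339.94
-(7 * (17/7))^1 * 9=-153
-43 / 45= -0.96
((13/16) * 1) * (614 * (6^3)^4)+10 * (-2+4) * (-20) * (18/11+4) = 11945365141792/11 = 1085942285617.45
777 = 777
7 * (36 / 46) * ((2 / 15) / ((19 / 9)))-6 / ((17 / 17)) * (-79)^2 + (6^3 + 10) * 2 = -80831134 / 2185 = -36993.65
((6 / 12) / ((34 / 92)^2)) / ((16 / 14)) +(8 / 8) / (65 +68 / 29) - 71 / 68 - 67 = -36588886 / 564417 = -64.83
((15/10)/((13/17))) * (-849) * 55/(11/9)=-1948455/26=-74940.58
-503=-503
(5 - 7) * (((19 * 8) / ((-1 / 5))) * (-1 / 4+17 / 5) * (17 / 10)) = 40698 / 5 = 8139.60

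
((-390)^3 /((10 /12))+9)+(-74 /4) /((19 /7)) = -2704946317 /38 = -71182797.82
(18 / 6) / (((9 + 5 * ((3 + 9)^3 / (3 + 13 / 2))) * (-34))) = -19 / 197778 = -0.00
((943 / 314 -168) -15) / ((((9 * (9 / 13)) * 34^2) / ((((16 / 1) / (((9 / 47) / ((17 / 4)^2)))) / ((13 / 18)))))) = -2656393 / 50868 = -52.22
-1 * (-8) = 8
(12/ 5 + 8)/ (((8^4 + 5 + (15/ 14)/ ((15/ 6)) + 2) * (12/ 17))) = 1547/ 430860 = 0.00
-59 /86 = -0.69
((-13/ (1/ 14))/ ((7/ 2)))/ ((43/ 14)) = -728/ 43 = -16.93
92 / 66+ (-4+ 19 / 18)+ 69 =13355 / 198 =67.45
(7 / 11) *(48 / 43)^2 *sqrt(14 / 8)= 8064 *sqrt(7) / 20339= 1.05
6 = 6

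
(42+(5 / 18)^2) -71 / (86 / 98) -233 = -3787133 / 13932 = -271.83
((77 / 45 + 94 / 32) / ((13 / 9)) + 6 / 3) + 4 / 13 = 5.53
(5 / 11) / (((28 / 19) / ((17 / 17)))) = 95 / 308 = 0.31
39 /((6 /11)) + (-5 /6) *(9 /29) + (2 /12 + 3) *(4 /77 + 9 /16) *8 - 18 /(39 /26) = 2004539 /26796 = 74.81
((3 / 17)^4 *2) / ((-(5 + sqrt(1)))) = -27 / 83521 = -0.00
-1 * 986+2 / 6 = -2957 / 3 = -985.67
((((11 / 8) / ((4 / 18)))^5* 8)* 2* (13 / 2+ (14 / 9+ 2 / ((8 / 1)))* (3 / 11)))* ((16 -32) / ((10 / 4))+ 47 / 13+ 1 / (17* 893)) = -3513735615277503 / 1243627520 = -2825392.30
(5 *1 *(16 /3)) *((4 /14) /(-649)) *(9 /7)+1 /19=0.04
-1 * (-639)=639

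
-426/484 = -213/242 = -0.88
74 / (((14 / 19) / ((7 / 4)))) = 703 / 4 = 175.75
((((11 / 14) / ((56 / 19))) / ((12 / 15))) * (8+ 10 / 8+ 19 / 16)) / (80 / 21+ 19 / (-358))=93714555 / 101215744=0.93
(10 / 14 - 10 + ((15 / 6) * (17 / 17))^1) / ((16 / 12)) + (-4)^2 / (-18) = -3013 / 504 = -5.98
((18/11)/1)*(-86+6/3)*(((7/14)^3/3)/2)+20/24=-67/33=-2.03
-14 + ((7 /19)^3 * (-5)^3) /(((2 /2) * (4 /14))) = -492177 /13718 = -35.88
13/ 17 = 0.76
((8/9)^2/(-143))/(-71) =64/822393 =0.00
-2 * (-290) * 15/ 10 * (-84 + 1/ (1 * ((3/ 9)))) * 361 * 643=-16357707810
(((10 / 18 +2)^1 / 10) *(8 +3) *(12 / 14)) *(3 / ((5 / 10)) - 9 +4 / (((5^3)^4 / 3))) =-61767577113 / 8544921875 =-7.23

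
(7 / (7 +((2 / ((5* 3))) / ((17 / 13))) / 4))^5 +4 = 2941960837824332572 / 590519224617158143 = 4.98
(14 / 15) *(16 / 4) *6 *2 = 224 / 5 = 44.80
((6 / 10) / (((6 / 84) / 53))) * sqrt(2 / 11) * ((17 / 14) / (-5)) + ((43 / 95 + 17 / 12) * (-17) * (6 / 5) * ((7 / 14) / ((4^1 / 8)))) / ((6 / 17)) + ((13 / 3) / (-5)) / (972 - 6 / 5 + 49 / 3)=-701469101 / 6492300 - 2703 * sqrt(22) / 275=-154.15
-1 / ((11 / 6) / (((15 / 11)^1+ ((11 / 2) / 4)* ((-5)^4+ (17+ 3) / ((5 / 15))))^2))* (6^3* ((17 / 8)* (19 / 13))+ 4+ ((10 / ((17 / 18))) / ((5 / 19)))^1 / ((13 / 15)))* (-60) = 345601823857875 / 16456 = 21001569267.01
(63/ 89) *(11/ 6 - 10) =-1029/ 178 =-5.78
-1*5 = -5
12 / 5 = 2.40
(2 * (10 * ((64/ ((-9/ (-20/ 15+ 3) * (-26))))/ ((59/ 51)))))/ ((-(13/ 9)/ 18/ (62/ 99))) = -6745600/ 109681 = -61.50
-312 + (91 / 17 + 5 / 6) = -31193 / 102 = -305.81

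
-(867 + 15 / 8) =-6951 / 8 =-868.88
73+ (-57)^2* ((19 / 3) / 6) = 7005 / 2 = 3502.50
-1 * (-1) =1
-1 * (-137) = 137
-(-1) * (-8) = -8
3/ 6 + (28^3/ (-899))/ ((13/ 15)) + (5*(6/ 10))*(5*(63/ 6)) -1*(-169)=3492369/ 11687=298.83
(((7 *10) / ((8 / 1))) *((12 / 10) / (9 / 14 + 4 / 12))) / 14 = 63 / 82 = 0.77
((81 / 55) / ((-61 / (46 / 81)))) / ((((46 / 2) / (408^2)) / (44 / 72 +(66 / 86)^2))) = -67158976 / 563945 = -119.09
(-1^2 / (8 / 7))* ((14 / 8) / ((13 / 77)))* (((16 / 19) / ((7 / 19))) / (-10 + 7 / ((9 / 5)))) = 441 / 130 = 3.39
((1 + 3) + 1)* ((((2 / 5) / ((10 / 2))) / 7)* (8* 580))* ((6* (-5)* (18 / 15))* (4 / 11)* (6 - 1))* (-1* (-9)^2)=1405739.22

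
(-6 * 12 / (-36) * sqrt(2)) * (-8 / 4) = -4 * sqrt(2) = -5.66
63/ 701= 0.09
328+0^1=328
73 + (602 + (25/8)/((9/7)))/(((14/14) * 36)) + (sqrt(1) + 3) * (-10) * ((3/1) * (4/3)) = -181985/2592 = -70.21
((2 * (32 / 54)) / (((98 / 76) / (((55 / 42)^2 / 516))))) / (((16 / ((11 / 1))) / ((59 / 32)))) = 37301275 / 9633810816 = 0.00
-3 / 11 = -0.27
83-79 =4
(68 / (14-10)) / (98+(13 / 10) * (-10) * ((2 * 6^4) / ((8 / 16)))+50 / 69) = -1173 / 4643236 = -0.00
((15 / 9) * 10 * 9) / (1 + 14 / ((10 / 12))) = 750 / 89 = 8.43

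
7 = 7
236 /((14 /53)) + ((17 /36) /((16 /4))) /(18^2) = 291786743 /326592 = 893.43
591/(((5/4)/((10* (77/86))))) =182028/43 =4233.21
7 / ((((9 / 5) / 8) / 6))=560 / 3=186.67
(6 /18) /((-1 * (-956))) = 1 /2868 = 0.00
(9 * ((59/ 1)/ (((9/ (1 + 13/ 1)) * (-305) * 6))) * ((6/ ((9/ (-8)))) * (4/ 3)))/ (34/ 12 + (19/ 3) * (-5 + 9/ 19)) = -52864/ 425475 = -0.12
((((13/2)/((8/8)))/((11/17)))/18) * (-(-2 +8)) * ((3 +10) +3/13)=-1462/33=-44.30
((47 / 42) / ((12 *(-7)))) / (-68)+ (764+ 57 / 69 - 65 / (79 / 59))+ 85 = 801.28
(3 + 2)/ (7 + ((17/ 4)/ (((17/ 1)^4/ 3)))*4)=24565/ 34394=0.71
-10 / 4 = -5 / 2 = -2.50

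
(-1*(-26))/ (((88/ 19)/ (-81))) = -20007/ 44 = -454.70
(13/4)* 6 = 39/2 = 19.50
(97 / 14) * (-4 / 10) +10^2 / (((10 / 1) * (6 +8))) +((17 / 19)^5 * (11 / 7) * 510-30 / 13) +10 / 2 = 518466447661 / 1126625045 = 460.19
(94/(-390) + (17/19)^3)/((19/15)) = 635662/1694173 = 0.38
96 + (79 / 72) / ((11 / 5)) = 76427 / 792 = 96.50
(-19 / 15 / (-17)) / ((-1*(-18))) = 19 / 4590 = 0.00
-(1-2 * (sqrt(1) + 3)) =7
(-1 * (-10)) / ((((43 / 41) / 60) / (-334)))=-8216400 / 43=-191079.07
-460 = -460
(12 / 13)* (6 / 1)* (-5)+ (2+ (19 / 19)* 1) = -321 / 13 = -24.69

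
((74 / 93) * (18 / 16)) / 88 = 111 / 10912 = 0.01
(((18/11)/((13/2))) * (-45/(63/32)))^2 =33177600/1002001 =33.11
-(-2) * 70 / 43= 140 / 43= 3.26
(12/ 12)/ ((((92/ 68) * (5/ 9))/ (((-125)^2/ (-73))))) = -284.77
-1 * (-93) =93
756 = 756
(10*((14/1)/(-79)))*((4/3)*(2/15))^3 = -14336/1439775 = -0.01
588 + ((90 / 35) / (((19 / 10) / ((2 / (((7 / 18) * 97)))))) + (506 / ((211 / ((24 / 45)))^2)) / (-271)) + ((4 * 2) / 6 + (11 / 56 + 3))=1162226763556578521 / 1961228166546600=592.60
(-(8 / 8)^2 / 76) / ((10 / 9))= -0.01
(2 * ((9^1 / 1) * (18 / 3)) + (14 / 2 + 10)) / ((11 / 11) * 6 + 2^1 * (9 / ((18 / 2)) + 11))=25 / 6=4.17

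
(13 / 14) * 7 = 6.50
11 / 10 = 1.10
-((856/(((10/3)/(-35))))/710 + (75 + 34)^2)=-4213261/355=-11868.34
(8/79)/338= 0.00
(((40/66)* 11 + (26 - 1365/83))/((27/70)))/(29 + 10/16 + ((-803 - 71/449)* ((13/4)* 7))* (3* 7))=-1015566160/9265474444509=-0.00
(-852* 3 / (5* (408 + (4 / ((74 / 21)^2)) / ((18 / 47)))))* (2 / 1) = -13996656 / 5597035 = -2.50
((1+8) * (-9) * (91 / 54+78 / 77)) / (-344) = 33657 / 52976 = 0.64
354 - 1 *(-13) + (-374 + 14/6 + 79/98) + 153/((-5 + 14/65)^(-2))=4345908647/1242150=3498.70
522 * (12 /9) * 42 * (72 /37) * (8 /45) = 1870848 /185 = 10112.69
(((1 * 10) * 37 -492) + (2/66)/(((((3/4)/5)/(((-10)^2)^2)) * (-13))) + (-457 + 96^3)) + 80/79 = 89879197621/101673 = 884002.61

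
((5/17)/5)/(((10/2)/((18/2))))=9/85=0.11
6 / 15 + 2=12 / 5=2.40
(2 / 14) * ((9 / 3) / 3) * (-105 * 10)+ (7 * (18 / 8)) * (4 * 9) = 417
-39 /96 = -13 /32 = -0.41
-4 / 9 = -0.44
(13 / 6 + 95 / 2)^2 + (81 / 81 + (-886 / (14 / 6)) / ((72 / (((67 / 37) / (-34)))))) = 2468.06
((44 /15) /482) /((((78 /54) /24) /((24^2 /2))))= 456192 /15665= 29.12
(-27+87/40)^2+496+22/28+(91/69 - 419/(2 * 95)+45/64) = 1112.88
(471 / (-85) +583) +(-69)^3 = -27874181 / 85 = -327931.54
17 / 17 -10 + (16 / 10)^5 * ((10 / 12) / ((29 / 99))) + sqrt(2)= sqrt(2) + 377547 / 18125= 22.24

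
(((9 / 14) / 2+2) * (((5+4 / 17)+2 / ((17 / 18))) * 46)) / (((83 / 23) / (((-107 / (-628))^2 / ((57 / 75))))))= 1230230828125 / 148022569184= 8.31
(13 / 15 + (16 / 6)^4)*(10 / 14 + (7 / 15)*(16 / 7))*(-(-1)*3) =3895397 / 14175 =274.81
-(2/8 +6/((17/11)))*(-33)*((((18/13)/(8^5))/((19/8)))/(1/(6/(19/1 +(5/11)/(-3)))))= 0.00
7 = 7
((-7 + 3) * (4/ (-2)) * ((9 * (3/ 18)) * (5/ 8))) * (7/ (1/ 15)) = 1575/ 2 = 787.50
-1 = -1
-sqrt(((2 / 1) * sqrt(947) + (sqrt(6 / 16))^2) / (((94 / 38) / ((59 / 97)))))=-sqrt(30663834 + 163540448 * sqrt(947)) / 18236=-3.90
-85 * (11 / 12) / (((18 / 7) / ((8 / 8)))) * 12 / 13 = -6545 / 234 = -27.97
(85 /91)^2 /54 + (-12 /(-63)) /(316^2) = 90193097 /5581625868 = 0.02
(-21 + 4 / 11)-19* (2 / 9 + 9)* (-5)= 84692 / 99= 855.47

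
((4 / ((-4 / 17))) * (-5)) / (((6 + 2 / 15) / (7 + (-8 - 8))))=-11475 / 92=-124.73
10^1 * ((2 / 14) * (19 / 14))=95 / 49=1.94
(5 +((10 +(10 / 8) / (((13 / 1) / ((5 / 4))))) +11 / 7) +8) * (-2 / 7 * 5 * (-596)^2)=-7981481510 / 637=-12529798.29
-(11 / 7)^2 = -121 / 49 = -2.47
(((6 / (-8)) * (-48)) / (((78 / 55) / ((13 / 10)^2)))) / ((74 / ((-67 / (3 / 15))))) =-28743 / 148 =-194.21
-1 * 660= -660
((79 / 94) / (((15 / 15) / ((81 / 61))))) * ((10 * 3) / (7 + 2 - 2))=95985 / 20069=4.78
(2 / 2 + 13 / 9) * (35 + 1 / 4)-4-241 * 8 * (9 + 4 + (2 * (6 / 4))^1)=-184595 / 6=-30765.83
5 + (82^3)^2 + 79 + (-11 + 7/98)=4256093400959/14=304006671497.07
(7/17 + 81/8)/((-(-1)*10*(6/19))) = 27227/8160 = 3.34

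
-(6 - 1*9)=3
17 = 17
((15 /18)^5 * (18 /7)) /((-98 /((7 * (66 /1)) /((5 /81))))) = -78.92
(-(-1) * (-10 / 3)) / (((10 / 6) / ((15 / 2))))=-15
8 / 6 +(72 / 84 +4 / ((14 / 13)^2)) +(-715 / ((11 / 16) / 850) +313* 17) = -129164984 / 147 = -878673.36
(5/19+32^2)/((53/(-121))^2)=284928501/53371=5338.64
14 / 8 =7 / 4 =1.75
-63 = -63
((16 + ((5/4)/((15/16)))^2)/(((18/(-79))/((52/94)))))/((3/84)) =-4600960/3807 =-1208.55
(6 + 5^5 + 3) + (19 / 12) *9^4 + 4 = 13526.25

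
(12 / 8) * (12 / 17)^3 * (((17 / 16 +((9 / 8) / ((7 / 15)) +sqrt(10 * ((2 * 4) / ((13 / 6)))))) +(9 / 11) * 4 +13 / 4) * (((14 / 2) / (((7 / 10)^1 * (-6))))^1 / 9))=-369450 / 378301 - 1920 * sqrt(390) / 63869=-1.57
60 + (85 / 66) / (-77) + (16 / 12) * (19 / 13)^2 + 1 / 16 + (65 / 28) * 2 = 464035877 / 6870864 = 67.54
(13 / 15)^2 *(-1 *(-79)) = 13351 / 225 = 59.34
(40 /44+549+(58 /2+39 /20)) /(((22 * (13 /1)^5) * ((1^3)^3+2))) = 127789 /5391174360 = 0.00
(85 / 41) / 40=17 / 328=0.05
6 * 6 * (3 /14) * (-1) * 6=-324 /7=-46.29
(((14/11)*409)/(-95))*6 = -34356/1045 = -32.88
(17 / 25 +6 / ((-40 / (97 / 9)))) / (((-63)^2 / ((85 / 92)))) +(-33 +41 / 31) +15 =-11327039047 / 679175280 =-16.68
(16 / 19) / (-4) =-0.21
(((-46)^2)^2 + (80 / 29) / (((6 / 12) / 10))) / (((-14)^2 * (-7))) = -32461956 / 9947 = -3263.49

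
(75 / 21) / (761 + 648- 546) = 25 / 6041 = 0.00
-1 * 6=-6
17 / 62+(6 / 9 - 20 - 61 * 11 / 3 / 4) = -9297 / 124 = -74.98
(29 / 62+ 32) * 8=8052 / 31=259.74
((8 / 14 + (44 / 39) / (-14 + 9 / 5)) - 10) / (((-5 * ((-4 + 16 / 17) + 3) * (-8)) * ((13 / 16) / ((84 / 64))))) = 1347709 / 206180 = 6.54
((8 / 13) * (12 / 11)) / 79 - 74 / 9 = -835114 / 101673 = -8.21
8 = 8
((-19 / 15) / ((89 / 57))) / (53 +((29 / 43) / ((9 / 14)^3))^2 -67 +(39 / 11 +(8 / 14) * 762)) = -27314288666973 / 14525839488164255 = -0.00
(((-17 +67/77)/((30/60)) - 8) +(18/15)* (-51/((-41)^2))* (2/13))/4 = -84692156/8413405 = -10.07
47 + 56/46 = 1109/23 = 48.22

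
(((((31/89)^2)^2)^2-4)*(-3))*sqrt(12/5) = 94473013990625298*sqrt(15)/19682944028510405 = 18.59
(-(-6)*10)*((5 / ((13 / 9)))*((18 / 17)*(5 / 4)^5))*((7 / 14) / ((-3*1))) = -6328125 / 56576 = -111.85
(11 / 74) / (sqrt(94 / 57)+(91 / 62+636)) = 768208551 / 3294387049229- 21142 * sqrt(5358) / 3294387049229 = 0.00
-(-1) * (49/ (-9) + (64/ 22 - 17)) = -1934/ 99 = -19.54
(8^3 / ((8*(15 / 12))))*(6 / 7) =1536 / 35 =43.89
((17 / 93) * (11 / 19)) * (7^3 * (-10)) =-641410 / 1767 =-362.99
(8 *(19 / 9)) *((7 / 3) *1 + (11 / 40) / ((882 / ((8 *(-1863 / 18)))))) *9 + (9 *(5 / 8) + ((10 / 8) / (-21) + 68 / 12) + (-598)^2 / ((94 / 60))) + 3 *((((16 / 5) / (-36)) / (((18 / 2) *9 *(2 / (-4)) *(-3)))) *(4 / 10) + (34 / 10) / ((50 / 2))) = 383768279890201 / 1678887000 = 228584.94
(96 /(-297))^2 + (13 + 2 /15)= 648719 /49005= 13.24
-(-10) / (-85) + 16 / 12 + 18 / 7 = 1352 / 357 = 3.79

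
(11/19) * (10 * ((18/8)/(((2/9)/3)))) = 13365/76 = 175.86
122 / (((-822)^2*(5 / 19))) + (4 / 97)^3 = 1165897447 / 1541696358330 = 0.00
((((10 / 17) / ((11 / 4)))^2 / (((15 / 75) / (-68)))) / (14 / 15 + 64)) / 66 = -40000 / 11019349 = -0.00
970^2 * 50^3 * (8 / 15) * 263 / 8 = 2062139166666.67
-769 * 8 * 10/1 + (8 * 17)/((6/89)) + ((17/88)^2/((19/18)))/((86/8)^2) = -1517621812813/25505106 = -59502.67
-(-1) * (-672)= -672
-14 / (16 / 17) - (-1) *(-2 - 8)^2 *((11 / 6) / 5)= 523 / 24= 21.79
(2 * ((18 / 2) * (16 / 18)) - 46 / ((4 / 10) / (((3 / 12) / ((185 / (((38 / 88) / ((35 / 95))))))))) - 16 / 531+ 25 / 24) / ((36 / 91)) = 5295642001 / 124483392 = 42.54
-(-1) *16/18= 8/9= 0.89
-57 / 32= -1.78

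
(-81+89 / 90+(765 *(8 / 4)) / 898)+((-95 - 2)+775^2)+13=24264697411 / 40410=600462.69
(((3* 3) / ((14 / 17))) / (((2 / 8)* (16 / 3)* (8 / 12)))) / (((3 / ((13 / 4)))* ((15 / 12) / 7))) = 5967 / 80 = 74.59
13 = 13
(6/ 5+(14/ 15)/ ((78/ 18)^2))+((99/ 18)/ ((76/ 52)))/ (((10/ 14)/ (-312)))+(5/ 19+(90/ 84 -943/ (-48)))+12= -1736501717/ 1078896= -1609.52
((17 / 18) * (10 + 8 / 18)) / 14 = 799 / 1134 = 0.70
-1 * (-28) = 28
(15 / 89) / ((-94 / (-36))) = 270 / 4183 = 0.06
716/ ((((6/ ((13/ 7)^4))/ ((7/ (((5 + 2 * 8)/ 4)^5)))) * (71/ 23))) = 240815384576/ 298380334959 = 0.81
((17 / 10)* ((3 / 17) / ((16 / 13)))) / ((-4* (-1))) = 39 / 640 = 0.06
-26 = -26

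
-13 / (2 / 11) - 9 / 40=-2869 / 40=-71.72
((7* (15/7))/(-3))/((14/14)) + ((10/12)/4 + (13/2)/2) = -37/24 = -1.54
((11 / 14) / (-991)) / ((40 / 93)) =-1023 / 554960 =-0.00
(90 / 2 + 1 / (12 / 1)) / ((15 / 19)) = 10279 / 180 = 57.11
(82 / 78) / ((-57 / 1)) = -41 / 2223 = -0.02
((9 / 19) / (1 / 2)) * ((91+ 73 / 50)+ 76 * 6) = 246807 / 475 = 519.59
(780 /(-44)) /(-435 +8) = 195 /4697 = 0.04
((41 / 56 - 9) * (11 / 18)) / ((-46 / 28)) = 3.08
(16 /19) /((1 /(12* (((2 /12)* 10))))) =320 /19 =16.84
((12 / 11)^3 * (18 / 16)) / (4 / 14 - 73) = -13608 / 677479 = -0.02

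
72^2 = 5184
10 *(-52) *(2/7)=-1040/7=-148.57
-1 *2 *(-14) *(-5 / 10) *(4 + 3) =-98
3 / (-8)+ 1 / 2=1 / 8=0.12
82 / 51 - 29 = -1397 / 51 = -27.39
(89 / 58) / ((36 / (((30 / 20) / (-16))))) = -89 / 22272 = -0.00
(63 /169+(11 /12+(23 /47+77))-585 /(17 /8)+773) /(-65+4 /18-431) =-2802358959 /2410033288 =-1.16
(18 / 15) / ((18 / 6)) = 2 / 5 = 0.40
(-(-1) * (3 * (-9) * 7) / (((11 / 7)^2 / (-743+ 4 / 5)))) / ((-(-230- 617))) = 4909653 / 73205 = 67.07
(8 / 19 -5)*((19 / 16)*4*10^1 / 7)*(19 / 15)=-551 / 14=-39.36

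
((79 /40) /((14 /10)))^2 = 6241 /3136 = 1.99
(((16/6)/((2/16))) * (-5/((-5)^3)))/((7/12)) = 256/175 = 1.46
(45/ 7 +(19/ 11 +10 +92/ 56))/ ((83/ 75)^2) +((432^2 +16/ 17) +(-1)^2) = 3366165433371/ 18035402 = 186642.11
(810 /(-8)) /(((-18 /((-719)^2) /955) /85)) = 1888393912875 /8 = 236049239109.38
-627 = -627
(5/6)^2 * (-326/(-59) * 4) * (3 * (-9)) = -24450/59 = -414.41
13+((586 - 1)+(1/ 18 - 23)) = 10351/ 18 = 575.06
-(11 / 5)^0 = -1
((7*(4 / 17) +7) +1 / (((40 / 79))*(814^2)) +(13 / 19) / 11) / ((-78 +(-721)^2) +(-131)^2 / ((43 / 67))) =0.00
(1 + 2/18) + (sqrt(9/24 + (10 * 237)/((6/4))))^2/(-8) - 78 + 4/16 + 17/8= -156707/576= -272.06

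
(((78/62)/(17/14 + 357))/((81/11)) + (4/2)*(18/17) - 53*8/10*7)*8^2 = -79164376448/4197555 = -18859.64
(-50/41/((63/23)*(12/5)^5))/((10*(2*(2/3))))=-359375/856977408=-0.00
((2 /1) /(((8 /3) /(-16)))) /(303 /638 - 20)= 7656 /12457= 0.61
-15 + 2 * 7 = -1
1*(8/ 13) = 8/ 13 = 0.62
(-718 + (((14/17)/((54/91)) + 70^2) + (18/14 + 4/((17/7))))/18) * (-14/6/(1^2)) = 12883615/12393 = 1039.59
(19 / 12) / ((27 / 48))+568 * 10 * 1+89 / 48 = 2455777 / 432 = 5684.67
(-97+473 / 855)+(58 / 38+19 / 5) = -77908 / 855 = -91.12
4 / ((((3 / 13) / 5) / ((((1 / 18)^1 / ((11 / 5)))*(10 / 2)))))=3250 / 297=10.94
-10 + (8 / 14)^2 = -474 / 49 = -9.67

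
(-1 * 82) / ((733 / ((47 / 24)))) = -1927 / 8796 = -0.22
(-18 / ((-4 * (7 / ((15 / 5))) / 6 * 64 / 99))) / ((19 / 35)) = 40095 / 1216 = 32.97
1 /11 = 0.09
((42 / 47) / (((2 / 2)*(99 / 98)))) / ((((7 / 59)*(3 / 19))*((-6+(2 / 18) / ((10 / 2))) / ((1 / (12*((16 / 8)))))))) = -274645 / 834438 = -0.33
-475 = -475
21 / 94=0.22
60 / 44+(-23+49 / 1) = 301 / 11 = 27.36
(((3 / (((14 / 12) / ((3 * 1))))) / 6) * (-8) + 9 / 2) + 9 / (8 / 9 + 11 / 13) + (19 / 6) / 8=-1975 / 9744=-0.20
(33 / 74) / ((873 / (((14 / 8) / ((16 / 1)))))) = 0.00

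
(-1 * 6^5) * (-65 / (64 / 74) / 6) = 194805 / 2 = 97402.50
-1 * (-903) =903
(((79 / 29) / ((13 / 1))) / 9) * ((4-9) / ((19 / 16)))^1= -6320 / 64467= -0.10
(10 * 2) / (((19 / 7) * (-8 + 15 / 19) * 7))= -20 / 137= -0.15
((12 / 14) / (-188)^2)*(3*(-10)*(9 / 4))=-405 / 247408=-0.00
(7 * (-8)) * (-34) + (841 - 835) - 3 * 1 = 1907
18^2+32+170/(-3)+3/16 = 14377/48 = 299.52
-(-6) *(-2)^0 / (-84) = -1 / 14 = -0.07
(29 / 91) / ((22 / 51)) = 1479 / 2002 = 0.74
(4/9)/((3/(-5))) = -20/27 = -0.74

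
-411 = -411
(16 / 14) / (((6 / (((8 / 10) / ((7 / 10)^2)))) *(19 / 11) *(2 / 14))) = 3520 / 2793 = 1.26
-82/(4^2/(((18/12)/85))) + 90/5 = 24357/1360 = 17.91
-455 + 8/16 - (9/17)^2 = -262863/578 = -454.78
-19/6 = -3.17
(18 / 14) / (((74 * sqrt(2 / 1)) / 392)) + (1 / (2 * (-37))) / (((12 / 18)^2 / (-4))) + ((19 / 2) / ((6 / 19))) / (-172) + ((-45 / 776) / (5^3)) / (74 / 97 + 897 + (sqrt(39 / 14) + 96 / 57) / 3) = 4.76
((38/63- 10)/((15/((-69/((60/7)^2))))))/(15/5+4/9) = 5957/34875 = 0.17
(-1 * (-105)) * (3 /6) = 105 /2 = 52.50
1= 1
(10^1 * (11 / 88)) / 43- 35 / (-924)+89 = 126386 / 1419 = 89.07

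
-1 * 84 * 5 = -420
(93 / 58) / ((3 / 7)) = 217 / 58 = 3.74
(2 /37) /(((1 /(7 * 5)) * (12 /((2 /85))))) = 0.00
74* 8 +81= 673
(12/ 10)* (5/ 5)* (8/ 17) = 48/ 85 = 0.56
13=13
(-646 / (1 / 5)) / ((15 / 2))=-1292 / 3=-430.67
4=4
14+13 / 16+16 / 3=20.15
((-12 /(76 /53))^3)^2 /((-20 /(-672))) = 2714513636190888 /235229405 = 11539856.75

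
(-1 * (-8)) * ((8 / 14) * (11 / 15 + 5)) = 2752 / 105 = 26.21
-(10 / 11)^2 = -100 / 121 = -0.83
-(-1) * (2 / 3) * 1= 2 / 3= 0.67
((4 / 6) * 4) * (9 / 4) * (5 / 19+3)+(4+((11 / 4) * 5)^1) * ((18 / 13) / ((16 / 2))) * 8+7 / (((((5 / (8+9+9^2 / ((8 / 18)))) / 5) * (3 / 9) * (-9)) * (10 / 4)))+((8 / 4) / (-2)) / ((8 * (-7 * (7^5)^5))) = -39458133253785351535813879823 / 278244917207879437619436360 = -141.81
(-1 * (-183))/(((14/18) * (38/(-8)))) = -6588/133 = -49.53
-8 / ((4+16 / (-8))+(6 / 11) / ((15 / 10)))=-44 / 13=-3.38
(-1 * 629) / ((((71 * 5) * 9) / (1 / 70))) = -629 / 223650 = -0.00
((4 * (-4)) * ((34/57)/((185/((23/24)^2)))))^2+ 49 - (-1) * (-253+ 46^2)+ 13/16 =275658304456321/144111344400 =1912.81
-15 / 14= -1.07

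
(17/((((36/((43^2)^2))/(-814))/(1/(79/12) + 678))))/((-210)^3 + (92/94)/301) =2988025706131000997/31050641968098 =96230.72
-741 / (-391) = 741 / 391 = 1.90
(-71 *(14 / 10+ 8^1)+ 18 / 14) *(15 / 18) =-11657 / 21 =-555.10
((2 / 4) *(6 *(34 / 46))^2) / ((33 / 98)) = 169932 / 5819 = 29.20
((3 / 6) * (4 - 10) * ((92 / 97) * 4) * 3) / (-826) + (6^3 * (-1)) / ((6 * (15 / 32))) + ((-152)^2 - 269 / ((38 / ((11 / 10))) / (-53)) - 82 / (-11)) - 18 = 3923369459573 / 167454980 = 23429.40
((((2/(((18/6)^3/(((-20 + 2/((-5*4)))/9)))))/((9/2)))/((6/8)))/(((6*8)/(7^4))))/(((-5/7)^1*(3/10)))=1126069/98415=11.44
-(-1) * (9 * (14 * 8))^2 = 1016064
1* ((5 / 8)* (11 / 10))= 11 / 16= 0.69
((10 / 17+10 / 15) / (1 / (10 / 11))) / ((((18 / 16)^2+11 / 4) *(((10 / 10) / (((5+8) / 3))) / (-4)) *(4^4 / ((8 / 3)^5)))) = -272629760 / 105105033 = -2.59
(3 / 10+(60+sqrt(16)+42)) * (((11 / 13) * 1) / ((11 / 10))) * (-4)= -4252 / 13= -327.08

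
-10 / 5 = -2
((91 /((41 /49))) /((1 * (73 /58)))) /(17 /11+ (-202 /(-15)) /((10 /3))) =35560525 /2298624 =15.47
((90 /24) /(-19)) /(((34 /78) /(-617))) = 279.37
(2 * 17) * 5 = 170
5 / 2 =2.50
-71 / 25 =-2.84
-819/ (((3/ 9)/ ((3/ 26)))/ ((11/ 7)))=-891/ 2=-445.50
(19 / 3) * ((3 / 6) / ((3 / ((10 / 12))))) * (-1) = -95 / 108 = -0.88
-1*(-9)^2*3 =-243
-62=-62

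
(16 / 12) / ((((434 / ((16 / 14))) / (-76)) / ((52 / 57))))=-3328 / 13671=-0.24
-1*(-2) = 2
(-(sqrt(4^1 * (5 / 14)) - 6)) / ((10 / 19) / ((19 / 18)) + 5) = 2166 / 1985 - 361 * sqrt(70) / 13895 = 0.87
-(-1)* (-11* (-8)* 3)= 264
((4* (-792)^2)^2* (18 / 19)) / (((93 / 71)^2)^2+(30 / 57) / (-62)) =11158307251653826953216 / 5491650623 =2031867651033.89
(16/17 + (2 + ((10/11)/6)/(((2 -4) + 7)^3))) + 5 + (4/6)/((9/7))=1067978/126225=8.46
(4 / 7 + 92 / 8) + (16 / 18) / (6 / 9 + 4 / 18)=183 / 14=13.07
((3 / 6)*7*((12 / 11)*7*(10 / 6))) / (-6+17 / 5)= -2450 / 143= -17.13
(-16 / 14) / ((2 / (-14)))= 8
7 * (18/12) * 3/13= 2.42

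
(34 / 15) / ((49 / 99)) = 1122 / 245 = 4.58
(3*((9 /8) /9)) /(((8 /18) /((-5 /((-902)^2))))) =-135 /26035328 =-0.00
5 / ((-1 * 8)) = -5 / 8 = -0.62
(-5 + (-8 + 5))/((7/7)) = -8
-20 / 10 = -2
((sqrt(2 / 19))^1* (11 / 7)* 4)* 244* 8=85888* sqrt(38) / 133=3980.82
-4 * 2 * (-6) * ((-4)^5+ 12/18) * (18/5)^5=-29700985.65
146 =146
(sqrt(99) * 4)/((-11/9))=-108 * sqrt(11)/11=-32.56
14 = 14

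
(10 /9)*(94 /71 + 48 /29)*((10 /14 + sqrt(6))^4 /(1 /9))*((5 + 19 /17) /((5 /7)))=280691840*sqrt(6) /59143 + 167344647392 /12006029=25563.63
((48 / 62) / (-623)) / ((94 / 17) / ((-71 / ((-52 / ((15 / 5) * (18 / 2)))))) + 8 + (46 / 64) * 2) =-12514176 / 96548526011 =-0.00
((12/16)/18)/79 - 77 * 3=-437975/1896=-231.00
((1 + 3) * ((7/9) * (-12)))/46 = -56/69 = -0.81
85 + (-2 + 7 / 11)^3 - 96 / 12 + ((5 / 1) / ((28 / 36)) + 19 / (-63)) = 6757822 / 83853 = 80.59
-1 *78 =-78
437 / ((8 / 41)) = 17917 / 8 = 2239.62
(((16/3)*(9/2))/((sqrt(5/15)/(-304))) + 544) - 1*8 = 536 - 7296*sqrt(3) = -12101.04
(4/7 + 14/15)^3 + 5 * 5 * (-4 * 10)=-1153680688/1157625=-996.59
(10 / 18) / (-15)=-1 / 27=-0.04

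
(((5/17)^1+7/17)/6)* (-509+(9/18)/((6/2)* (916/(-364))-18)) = -2366941/39525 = -59.88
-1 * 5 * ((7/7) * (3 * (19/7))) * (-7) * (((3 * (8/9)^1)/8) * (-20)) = -1900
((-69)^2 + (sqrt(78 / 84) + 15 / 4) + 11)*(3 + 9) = 6*sqrt(182) / 7 + 57309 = 57320.56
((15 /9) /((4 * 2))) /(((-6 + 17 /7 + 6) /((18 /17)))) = 105 /1156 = 0.09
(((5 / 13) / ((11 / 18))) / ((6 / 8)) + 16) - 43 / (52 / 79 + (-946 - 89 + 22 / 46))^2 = 8497510604991339 / 504629119408700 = 16.84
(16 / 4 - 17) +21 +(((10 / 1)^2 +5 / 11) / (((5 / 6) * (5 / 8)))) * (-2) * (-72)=1527992 / 55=27781.67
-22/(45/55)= -242/9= -26.89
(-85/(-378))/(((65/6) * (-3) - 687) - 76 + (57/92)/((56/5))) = -31280/110649537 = -0.00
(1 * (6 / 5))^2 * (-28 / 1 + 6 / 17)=-3384 / 85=-39.81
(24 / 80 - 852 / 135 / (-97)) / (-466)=-3187 / 4068180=-0.00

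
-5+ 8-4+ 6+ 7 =12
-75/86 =-0.87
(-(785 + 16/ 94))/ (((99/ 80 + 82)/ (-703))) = 2075424720/ 312973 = 6631.32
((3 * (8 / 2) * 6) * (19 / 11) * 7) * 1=9576 / 11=870.55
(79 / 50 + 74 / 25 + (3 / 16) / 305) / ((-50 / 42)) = -2326611 / 610000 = -3.81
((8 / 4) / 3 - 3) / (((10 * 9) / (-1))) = 7 / 270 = 0.03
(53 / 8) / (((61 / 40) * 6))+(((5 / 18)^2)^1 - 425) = -8383865 / 19764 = -424.20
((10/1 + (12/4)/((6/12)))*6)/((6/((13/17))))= 208/17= 12.24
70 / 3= 23.33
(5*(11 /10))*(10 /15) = 3.67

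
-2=-2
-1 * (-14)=14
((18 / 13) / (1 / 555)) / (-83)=-9990 / 1079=-9.26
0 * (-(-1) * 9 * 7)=0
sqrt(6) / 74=0.03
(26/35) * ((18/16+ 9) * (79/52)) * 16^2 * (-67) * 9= -61737552/35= -1763930.06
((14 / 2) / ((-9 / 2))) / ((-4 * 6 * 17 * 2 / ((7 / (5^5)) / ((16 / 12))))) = 49 / 15300000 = 0.00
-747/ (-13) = 747/ 13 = 57.46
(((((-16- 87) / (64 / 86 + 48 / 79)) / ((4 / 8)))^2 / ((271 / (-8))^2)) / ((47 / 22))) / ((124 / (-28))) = -2693321661382 / 1259110619879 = -2.14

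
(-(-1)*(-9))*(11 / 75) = -33 / 25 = -1.32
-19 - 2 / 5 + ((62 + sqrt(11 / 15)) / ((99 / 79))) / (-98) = -482792 / 24255 - 79*sqrt(165) / 145530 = -19.91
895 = 895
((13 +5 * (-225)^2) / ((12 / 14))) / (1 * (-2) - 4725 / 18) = -77042 / 69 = -1116.55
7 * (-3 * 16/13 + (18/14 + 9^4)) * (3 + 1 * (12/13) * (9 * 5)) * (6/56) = 259174296/1183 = 219082.25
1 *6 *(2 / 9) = 4 / 3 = 1.33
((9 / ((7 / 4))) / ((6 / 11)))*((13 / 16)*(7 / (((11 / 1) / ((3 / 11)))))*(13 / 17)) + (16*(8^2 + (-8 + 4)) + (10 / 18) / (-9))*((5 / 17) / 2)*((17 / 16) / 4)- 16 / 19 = 1387749623 / 36837504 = 37.67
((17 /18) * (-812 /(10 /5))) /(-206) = 3451 /1854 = 1.86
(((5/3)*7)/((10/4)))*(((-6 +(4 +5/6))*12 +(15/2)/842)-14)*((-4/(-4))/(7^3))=-0.38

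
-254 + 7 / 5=-252.60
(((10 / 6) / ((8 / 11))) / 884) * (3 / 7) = 55 / 49504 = 0.00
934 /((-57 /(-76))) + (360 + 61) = 4999 /3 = 1666.33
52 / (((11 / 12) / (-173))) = -107952 / 11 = -9813.82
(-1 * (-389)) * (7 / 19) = 2723 / 19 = 143.32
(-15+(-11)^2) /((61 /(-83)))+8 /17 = -149078 /1037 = -143.76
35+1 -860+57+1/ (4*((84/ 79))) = -257633/ 336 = -766.76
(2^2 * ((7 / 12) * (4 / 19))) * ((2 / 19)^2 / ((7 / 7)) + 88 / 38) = 1.14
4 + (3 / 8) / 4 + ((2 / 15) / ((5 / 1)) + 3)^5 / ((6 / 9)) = 9747446885387 / 25312500000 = 385.08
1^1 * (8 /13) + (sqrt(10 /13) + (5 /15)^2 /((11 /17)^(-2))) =22381 /33813 + sqrt(130) /13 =1.54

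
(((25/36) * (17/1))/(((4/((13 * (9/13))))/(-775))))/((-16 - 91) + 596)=-42.10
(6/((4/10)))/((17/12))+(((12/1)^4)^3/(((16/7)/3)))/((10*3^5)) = 4815795005.79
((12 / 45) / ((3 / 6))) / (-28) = -2 / 105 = -0.02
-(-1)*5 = 5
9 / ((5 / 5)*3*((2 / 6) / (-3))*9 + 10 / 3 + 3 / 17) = 459 / 26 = 17.65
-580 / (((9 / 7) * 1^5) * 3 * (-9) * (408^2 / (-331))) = -0.03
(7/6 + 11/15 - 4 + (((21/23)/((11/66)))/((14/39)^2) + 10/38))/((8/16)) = 1244266/15295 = 81.35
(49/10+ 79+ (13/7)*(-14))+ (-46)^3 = -972781/10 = -97278.10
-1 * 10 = -10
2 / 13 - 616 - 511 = -14649 / 13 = -1126.85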